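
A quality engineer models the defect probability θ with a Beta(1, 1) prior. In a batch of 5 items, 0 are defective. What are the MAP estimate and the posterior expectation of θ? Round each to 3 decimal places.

Posterior: Beta(1+0, 1+5) = Beta(1, 6).
Since α = 1 ≤ 1 and β > 1, the Beta density is monotone decreasing on [0,1]; the mode is at 0.
Mean = 1/(1+6) = 0.143.

MAP = 0.000, posterior mean = 0.143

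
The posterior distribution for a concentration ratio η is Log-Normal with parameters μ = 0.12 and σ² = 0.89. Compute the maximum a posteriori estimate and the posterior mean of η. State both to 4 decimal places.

MAP = 0.4630, posterior mean = 1.7594

Mode = exp(μ − σ²) = exp(-0.77) = 0.4630.
Mean = exp(μ + σ²/2) = exp(0.565) = 1.7594.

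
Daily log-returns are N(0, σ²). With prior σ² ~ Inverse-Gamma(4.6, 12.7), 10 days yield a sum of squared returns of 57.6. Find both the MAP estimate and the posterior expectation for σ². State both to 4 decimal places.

Posterior: Inverse-Gamma(shape = 4.6+10/2 = 9.6, scale = 12.7+57.6/2 = 41.5).
Mode = β/(α+1) = 41.5/10.6 = 3.9151.
Mean = β/(α−1) = 41.5/8.6 = 4.8256.
The mean is pulled above the mode by the posterior's right skew.

MAP = 3.9151; posterior mean = 4.8256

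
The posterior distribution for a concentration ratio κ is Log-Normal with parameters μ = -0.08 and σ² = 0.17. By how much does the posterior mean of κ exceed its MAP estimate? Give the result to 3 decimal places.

Mode = exp(μ − σ²) = exp(-0.25) = 0.779.
Mean = exp(μ + σ²/2) = exp(0.005) = 1.005.
Difference = 1.005 − 0.779 = 0.226.
Right-skewed posterior ⇒ mode < mean.

0.226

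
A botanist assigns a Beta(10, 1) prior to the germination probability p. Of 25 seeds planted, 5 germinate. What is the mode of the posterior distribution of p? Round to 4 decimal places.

0.4118

Posterior: Beta(10+5, 1+20) = Beta(15, 21).
Mode = (15−1)/(15+21−2) = 14/34 = 0.4118.
Mean = 15/(15+21) = 15/36 = 0.4167.
This is the posterior mode — the MAP estimate.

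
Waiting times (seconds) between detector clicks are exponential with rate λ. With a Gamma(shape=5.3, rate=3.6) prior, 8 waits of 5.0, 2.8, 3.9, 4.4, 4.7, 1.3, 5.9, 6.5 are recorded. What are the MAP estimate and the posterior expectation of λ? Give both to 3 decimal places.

MAP = 0.323; posterior mean = 0.349

Σ times = 34.5. Posterior: Gamma(shape = 5.3+8 = 13.3, rate = 3.6+34.5 = 38.1).
Mode = (α−1)/β = 12.3/38.1 = 0.323.
Mean = α/β = 13.3/38.1 = 0.349.
Right-skewed posterior ⇒ mode < mean.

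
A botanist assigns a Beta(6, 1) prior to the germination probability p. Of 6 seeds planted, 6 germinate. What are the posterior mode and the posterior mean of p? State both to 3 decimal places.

Posterior: Beta(6+6, 1+0) = Beta(12, 1).
Since β = 1 ≤ 1 and α > 1, the Beta density is monotone increasing on [0,1]; the mode is at 1.
Mean = 12/(12+1) = 0.923.

p_MAP = 1.000, E[p|data] = 0.923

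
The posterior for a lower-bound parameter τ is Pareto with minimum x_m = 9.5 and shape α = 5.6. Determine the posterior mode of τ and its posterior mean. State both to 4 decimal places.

posterior mode = 9.5000, posterior mean = 11.5652

The Pareto density is strictly decreasing on [x_m, ∞), so the mode is x_m = 9.5000.
Mean = α·x_m/(α−1) = 5.6·9.5/4.6 = 11.5652.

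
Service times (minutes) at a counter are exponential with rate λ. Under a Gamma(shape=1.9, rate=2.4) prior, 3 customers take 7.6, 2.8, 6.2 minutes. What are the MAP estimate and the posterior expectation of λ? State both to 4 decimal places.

MAP = 0.2053, posterior mean = 0.2579

Σ times = 16.6. Posterior: Gamma(shape = 1.9+3 = 4.9, rate = 2.4+16.6 = 19.0).
Mode = (α−1)/β = 3.9/19.0 = 0.2053.
Mean = α/β = 4.9/19.0 = 0.2579.
The mean is pulled above the mode by the posterior's right skew.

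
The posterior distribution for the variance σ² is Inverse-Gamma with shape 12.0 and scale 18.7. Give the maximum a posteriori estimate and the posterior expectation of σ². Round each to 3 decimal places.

σ²_MAP = 1.438, E[σ²|data] = 1.700

Mode = β/(α+1) = 18.7/13.0 = 1.438.
Mean = β/(α−1) = 18.7/11.0 = 1.700.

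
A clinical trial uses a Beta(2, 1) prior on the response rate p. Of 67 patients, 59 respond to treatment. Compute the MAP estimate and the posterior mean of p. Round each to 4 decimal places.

Posterior: Beta(2+59, 1+8) = Beta(61, 9).
Mode = (61−1)/(61+9−2) = 60/68 = 0.8824.
Mean = 61/(61+9) = 61/70 = 0.8714.

MAP: 0.8824. Posterior mean: 0.8714.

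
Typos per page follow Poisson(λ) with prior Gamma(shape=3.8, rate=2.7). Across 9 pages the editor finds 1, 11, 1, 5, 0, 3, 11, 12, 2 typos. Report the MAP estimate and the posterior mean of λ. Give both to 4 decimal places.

Σ counts = 46. Posterior: Gamma(shape = 3.8+46 = 49.8, rate = 2.7+9 = 11.7).
Mode = (α−1)/β = 48.8/11.7 = 4.1709.
Mean = α/β = 49.8/11.7 = 4.2564.

MAP = 4.1709; posterior mean = 4.2564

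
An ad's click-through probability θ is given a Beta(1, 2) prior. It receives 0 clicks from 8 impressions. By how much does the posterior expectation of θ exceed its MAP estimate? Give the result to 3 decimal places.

0.091

Posterior: Beta(1+0, 2+8) = Beta(1, 10).
Since α = 1 ≤ 1 and β > 1, the Beta density is monotone decreasing on [0,1]; the mode is at 0.
Mean = 1/(1+10) = 0.091.
Difference = 0.091 − 0.000 = 0.091.
Mean > mode: the posterior has a right tail.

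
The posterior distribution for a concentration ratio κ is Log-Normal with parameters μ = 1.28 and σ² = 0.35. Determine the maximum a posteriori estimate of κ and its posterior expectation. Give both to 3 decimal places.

Mode = exp(μ − σ²) = exp(0.93) = 2.535.
Mean = exp(μ + σ²/2) = exp(1.455) = 4.284.

MAP: 2.535. Posterior mean: 4.284.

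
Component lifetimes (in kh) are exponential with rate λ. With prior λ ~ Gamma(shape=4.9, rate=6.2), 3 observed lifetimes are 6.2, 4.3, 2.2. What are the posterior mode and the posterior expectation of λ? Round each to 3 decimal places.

MAP = 0.365; posterior mean = 0.418

Σ times = 12.7. Posterior: Gamma(shape = 4.9+3 = 7.9, rate = 6.2+12.7 = 18.9).
Mode = (α−1)/β = 6.9/18.9 = 0.365.
Mean = α/β = 7.9/18.9 = 0.418.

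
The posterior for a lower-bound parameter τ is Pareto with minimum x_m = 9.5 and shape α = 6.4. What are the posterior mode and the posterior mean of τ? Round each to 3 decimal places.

MAP = 9.500; posterior mean = 11.259

The Pareto density is strictly decreasing on [x_m, ∞), so the mode is x_m = 9.500.
Mean = α·x_m/(α−1) = 6.4·9.5/5.4 = 11.259.
Mean > mode: the posterior has a right tail.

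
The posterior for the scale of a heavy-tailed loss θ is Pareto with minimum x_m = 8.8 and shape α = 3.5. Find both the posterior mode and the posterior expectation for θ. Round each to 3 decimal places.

MAP = 8.800, posterior mean = 12.320

The Pareto density is strictly decreasing on [x_m, ∞), so the mode is x_m = 8.800.
Mean = α·x_m/(α−1) = 3.5·8.8/2.5 = 12.320.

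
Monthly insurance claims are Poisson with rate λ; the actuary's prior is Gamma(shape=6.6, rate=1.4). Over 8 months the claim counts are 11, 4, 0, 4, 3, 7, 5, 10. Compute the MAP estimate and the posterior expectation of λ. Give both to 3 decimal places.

Σ counts = 44. Posterior: Gamma(shape = 6.6+44 = 50.6, rate = 1.4+8 = 9.4).
Mode = (α−1)/β = 49.6/9.4 = 5.277.
Mean = α/β = 50.6/9.4 = 5.383.
The posterior is right-skewed, so the mean exceeds the mode.

λ_MAP = 5.277, E[λ|data] = 5.383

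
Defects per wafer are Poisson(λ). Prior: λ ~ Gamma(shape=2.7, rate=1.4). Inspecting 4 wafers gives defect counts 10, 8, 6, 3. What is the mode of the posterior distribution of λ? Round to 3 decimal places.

5.315

Σ counts = 27. Posterior: Gamma(shape = 2.7+27 = 29.7, rate = 1.4+4 = 5.4).
Mode = (α−1)/β = 28.7/5.4 = 5.315.
Mean = α/β = 29.7/5.4 = 5.500.
This is the posterior mode — the MAP estimate.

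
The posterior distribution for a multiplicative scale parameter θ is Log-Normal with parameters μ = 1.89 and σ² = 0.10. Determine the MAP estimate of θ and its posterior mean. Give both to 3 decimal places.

MAP = 5.989; posterior mean = 6.959

Mode = exp(μ − σ²) = exp(1.79) = 5.989.
Mean = exp(μ + σ²/2) = exp(1.940) = 6.959.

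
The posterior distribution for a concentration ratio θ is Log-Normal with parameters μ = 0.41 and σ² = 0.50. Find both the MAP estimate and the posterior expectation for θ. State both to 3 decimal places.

MAP estimate = 0.914, posterior expectation = 1.935

Mode = exp(μ − σ²) = exp(-0.09) = 0.914.
Mean = exp(μ + σ²/2) = exp(0.660) = 1.935.
The posterior is right-skewed, so the mean exceeds the mode.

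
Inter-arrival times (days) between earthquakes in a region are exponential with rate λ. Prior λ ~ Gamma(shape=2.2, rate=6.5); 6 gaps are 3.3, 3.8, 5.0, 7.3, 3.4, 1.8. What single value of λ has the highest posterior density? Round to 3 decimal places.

0.232

Σ times = 24.6. Posterior: Gamma(shape = 2.2+6 = 8.2, rate = 6.5+24.6 = 31.1).
Mode = (α−1)/β = 7.2/31.1 = 0.232.
Mean = α/β = 8.2/31.1 = 0.264.
This is the posterior mode — the MAP estimate.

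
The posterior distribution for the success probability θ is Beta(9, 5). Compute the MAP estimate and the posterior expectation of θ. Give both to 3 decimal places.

Mode = (9−1)/(9+5−2) = 8/12 = 0.667.
Mean = 9/(9+5) = 9/14 = 0.643.

MAP = 0.667; posterior mean = 0.643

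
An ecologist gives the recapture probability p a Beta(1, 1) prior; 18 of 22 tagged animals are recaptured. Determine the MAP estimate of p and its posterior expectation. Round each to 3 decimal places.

MAP estimate = 0.818, posterior expectation = 0.792

Posterior: Beta(1+18, 1+4) = Beta(19, 5).
Mode = (19−1)/(19+5−2) = 18/22 = 0.818.
With a flat prior the MAP equals the MLE, 18/22.
Mean = 19/(19+5) = 19/24 = 0.792.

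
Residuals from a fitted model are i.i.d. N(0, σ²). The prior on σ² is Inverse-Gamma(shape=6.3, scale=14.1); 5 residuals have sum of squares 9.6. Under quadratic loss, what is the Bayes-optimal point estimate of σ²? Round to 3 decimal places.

2.423

Posterior: Inverse-Gamma(shape = 6.3+5/2 = 8.8, scale = 14.1+9.6/2 = 18.9).
Mode = β/(α+1) = 18.9/9.8 = 1.929.
Mean = β/(α−1) = 18.9/7.8 = 2.423.
Quadratic loss ⇒ the optimal estimator is the posterior mean.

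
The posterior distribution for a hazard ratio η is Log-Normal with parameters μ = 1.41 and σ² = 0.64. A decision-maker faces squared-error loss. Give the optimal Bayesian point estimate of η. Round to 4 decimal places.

Mode = exp(μ − σ²) = exp(0.77) = 2.1598.
Mean = exp(μ + σ²/2) = exp(1.730) = 5.6407.
Squared-error loss ⇒ the optimal estimator is the posterior mean.

5.6407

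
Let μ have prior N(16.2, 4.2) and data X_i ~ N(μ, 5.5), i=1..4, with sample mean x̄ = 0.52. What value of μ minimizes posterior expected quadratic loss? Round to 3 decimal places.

4.387

Posterior for μ is Normal. Precision-weighted mean: (1/4.2·16.2 + 4/5.5·0.52) / (1/4.2 + 4/5.5) = 4.387.
A Normal posterior is symmetric, so mode = mean.
Quadratic loss ⇒ the optimal estimator is the posterior mean.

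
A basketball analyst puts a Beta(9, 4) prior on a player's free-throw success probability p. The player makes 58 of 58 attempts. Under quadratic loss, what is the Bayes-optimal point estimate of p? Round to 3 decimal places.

Posterior: Beta(9+58, 4+0) = Beta(67, 4).
Mode = (67−1)/(67+4−2) = 66/69 = 0.957.
Mean = 67/(67+4) = 67/71 = 0.944.
Quadratic loss ⇒ the optimal estimator is the posterior mean.

0.944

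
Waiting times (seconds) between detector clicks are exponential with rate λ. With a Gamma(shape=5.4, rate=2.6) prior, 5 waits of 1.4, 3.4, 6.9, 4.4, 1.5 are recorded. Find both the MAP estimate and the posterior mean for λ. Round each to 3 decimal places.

Σ times = 17.6. Posterior: Gamma(shape = 5.4+5 = 10.4, rate = 2.6+17.6 = 20.2).
Mode = (α−1)/β = 9.4/20.2 = 0.465.
Mean = α/β = 10.4/20.2 = 0.515.

MAP: 0.465. Posterior mean: 0.515.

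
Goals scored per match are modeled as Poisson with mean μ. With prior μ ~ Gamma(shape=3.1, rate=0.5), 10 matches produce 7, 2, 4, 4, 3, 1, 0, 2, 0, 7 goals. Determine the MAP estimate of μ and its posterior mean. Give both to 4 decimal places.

Σ counts = 30. Posterior: Gamma(shape = 3.1+30 = 33.1, rate = 0.5+10 = 10.5).
Mode = (α−1)/β = 32.1/10.5 = 3.0571.
Mean = α/β = 33.1/10.5 = 3.1524.
Mean > mode: the posterior has a right tail.

μ_MAP = 3.0571, E[μ|data] = 3.1524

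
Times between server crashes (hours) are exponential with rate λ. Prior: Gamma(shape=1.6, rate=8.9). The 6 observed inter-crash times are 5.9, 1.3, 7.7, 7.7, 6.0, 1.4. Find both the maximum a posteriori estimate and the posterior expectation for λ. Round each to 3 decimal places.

Σ times = 30.0. Posterior: Gamma(shape = 1.6+6 = 7.6, rate = 8.9+30.0 = 38.9).
Mode = (α−1)/β = 6.6/38.9 = 0.170.
Mean = α/β = 7.6/38.9 = 0.195.

MAP = 0.170; posterior mean = 0.195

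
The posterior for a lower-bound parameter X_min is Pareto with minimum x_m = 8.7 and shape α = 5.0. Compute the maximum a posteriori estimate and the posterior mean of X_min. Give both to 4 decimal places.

MAP: 8.7000. Posterior mean: 10.8750.

The Pareto density is strictly decreasing on [x_m, ∞), so the mode is x_m = 8.7000.
Mean = α·x_m/(α−1) = 5.0·8.7/4.0 = 10.8750.
Mean > mode: the posterior has a right tail.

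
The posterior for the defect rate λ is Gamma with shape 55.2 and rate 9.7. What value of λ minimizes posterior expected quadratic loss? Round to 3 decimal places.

5.691

Mode = (α−1)/β = 54.2/9.7 = 5.588.
Mean = α/β = 55.2/9.7 = 5.691.
Quadratic loss ⇒ the optimal estimator is the posterior mean.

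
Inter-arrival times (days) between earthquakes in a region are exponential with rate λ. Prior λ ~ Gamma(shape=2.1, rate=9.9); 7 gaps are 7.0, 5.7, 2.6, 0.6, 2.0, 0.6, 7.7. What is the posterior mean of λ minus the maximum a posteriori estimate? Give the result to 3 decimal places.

Σ times = 26.2. Posterior: Gamma(shape = 2.1+7 = 9.1, rate = 9.9+26.2 = 36.1).
Mode = (α−1)/β = 8.1/36.1 = 0.224.
Mean = α/β = 9.1/36.1 = 0.252.
Difference = 0.252 − 0.224 = 0.028.

0.028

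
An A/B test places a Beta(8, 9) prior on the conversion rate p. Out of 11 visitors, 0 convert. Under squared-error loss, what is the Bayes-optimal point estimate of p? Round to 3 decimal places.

Posterior: Beta(8+0, 9+11) = Beta(8, 20).
Mode = (8−1)/(8+20−2) = 7/26 = 0.269.
Mean = 8/(8+20) = 8/28 = 0.286.
Squared-error loss ⇒ the optimal estimator is the posterior mean.

0.286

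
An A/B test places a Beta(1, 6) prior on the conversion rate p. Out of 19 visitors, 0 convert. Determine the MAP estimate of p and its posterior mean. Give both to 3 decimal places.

p_MAP = 0.000, E[p|data] = 0.038

Posterior: Beta(1+0, 6+19) = Beta(1, 25).
Since α = 1 ≤ 1 and β > 1, the Beta density is monotone decreasing on [0,1]; the mode is at 0.
Mean = 1/(1+25) = 0.038.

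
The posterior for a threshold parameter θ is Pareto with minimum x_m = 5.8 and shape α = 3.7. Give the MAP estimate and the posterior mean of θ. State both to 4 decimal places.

MAP: 5.8000. Posterior mean: 7.9481.

The Pareto density is strictly decreasing on [x_m, ∞), so the mode is x_m = 5.8000.
Mean = α·x_m/(α−1) = 3.7·5.8/2.7 = 7.9481.
The posterior is right-skewed, so the mean exceeds the mode.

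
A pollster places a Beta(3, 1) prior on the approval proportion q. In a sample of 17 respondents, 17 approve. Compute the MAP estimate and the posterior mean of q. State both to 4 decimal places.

Posterior: Beta(3+17, 1+0) = Beta(20, 1).
Since β = 1 ≤ 1 and α > 1, the Beta density is monotone increasing on [0,1]; the mode is at 1.
Mean = 20/(20+1) = 0.9524.

MAP = 1.0000, posterior mean = 0.9524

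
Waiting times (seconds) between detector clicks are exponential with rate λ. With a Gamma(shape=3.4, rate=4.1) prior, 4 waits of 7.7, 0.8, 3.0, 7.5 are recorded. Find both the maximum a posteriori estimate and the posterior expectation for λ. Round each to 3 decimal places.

λ_MAP = 0.277, E[λ|data] = 0.320

Σ times = 19.0. Posterior: Gamma(shape = 3.4+4 = 7.4, rate = 4.1+19.0 = 23.1).
Mode = (α−1)/β = 6.4/23.1 = 0.277.
Mean = α/β = 7.4/23.1 = 0.320.
The posterior is right-skewed, so the mean exceeds the mode.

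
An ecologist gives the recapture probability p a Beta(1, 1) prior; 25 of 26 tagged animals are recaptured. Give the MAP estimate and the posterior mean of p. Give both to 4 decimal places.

Posterior: Beta(1+25, 1+1) = Beta(26, 2).
Mode = (26−1)/(26+2−2) = 25/26 = 0.9615.
With a flat prior the MAP equals the MLE, 25/26.
Mean = 26/(26+2) = 26/28 = 0.9286.

MAP estimate = 0.9615, posterior mean = 0.9286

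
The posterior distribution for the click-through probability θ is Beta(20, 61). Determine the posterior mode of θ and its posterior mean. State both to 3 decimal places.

MAP = 0.241; posterior mean = 0.247

Mode = (20−1)/(20+61−2) = 19/79 = 0.241.
Mean = 20/(20+61) = 20/81 = 0.247.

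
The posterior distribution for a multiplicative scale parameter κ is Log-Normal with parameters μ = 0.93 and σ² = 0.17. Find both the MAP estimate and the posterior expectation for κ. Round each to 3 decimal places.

Mode = exp(μ − σ²) = exp(0.76) = 2.138.
Mean = exp(μ + σ²/2) = exp(1.015) = 2.759.

κ_MAP = 2.138, E[κ|data] = 2.759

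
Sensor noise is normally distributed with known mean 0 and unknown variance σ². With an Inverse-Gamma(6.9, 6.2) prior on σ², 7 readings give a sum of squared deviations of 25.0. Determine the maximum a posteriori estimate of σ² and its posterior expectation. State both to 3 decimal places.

Posterior: Inverse-Gamma(shape = 6.9+7/2 = 10.4, scale = 6.2+25.0/2 = 18.7).
Mode = β/(α+1) = 18.7/11.4 = 1.640.
Mean = β/(α−1) = 18.7/9.4 = 1.989.
The mean is pulled above the mode by the posterior's right skew.

maximum a posteriori estimate = 1.640, posterior expectation = 1.989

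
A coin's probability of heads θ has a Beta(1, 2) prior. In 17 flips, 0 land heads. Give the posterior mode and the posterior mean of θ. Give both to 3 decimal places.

Posterior: Beta(1+0, 2+17) = Beta(1, 19).
Since α = 1 ≤ 1 and β > 1, the Beta density is monotone decreasing on [0,1]; the mode is at 0.
Mean = 1/(1+19) = 0.050.

MAP = 0.000; posterior mean = 0.050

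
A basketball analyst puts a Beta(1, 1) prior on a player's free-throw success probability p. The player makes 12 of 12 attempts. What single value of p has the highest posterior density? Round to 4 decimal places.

Posterior: Beta(1+12, 1+0) = Beta(13, 1).
Since β = 1 ≤ 1 and α > 1, the Beta density is monotone increasing on [0,1]; the mode is at 1.
Mean = 13/(13+1) = 0.9286.
This is the posterior mode — the MAP estimate.

1.0000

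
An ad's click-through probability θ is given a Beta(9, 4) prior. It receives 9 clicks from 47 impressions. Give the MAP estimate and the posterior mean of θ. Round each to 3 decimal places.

Posterior: Beta(9+9, 4+38) = Beta(18, 42).
Mode = (18−1)/(18+42−2) = 17/58 = 0.293.
Mean = 18/(18+42) = 18/60 = 0.300.

MAP: 0.293. Posterior mean: 0.300.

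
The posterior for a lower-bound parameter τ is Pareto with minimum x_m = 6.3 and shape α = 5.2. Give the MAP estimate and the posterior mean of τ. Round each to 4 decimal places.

The Pareto density is strictly decreasing on [x_m, ∞), so the mode is x_m = 6.3000.
Mean = α·x_m/(α−1) = 5.2·6.3/4.2 = 7.8000.

MAP = 6.3000, posterior mean = 7.8000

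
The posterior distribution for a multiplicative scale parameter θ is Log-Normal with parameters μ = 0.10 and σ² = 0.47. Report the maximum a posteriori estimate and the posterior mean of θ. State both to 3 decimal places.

Mode = exp(μ − σ²) = exp(-0.37) = 0.691.
Mean = exp(μ + σ²/2) = exp(0.335) = 1.398.

θ_MAP = 0.691, E[θ|data] = 1.398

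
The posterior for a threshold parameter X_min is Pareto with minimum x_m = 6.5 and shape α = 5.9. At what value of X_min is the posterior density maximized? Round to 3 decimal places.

The Pareto density is strictly decreasing on [x_m, ∞), so the mode is x_m = 6.500.
Mean = α·x_m/(α−1) = 5.9·6.5/4.9 = 7.827.
This is the posterior mode — the MAP estimate.

6.500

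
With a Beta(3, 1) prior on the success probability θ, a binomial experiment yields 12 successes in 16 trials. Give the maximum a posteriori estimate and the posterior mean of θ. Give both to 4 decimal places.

Posterior: Beta(3+12, 1+4) = Beta(15, 5).
Mode = (15−1)/(15+5−2) = 14/18 = 0.7778.
Mean = 15/(15+5) = 15/20 = 0.7500.

θ_MAP = 0.7778, E[θ|data] = 0.7500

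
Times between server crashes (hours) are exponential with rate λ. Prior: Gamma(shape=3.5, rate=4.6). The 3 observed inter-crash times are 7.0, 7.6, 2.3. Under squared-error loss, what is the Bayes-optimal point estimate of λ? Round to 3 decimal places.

0.302

Σ times = 16.9. Posterior: Gamma(shape = 3.5+3 = 6.5, rate = 4.6+16.9 = 21.5).
Mode = (α−1)/β = 5.5/21.5 = 0.256.
Mean = α/β = 6.5/21.5 = 0.302.
Squared-error loss ⇒ the optimal estimator is the posterior mean.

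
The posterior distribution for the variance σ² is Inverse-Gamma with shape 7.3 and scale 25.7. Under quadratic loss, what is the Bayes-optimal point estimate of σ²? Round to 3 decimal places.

4.079

Mode = β/(α+1) = 25.7/8.3 = 3.096.
Mean = β/(α−1) = 25.7/6.3 = 4.079.
Quadratic loss ⇒ the optimal estimator is the posterior mean.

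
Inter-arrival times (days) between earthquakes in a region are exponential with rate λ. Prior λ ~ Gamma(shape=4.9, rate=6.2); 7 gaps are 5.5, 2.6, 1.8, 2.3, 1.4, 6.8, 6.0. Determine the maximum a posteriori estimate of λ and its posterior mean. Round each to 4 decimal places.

MAP = 0.3344; posterior mean = 0.3650

Σ times = 26.4. Posterior: Gamma(shape = 4.9+7 = 11.9, rate = 6.2+26.4 = 32.6).
Mode = (α−1)/β = 10.9/32.6 = 0.3344.
Mean = α/β = 11.9/32.6 = 0.3650.
Right-skewed posterior ⇒ mode < mean.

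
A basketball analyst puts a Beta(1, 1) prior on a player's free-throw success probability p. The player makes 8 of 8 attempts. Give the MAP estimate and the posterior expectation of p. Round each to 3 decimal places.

Posterior: Beta(1+8, 1+0) = Beta(9, 1).
Since β = 1 ≤ 1 and α > 1, the Beta density is monotone increasing on [0,1]; the mode is at 1.
Mean = 9/(9+1) = 0.900.
The posterior is left-skewed, so the mode exceeds the mean.

p_MAP = 1.000, E[p|data] = 0.900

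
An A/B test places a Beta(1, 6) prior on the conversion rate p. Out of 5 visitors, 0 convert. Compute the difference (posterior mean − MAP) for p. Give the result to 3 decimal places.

Posterior: Beta(1+0, 6+5) = Beta(1, 11).
Since α = 1 ≤ 1 and β > 1, the Beta density is monotone decreasing on [0,1]; the mode is at 0.
Mean = 1/(1+11) = 0.083.
Difference = 0.083 − 0.000 = 0.083.

0.083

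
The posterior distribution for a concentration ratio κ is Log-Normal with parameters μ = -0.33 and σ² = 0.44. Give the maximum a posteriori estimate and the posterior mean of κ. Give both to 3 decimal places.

MAP: 0.463. Posterior mean: 0.896.

Mode = exp(μ − σ²) = exp(-0.77) = 0.463.
Mean = exp(μ + σ²/2) = exp(-0.110) = 0.896.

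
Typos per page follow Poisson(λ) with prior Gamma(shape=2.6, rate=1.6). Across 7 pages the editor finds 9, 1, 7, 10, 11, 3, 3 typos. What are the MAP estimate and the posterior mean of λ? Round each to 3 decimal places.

Σ counts = 44. Posterior: Gamma(shape = 2.6+44 = 46.6, rate = 1.6+7 = 8.6).
Mode = (α−1)/β = 45.6/8.6 = 5.302.
Mean = α/β = 46.6/8.6 = 5.419.

MAP estimate = 5.302, posterior mean = 5.419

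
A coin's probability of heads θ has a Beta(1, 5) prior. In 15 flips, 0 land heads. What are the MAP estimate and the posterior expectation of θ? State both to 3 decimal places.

Posterior: Beta(1+0, 5+15) = Beta(1, 20).
Since α = 1 ≤ 1 and β > 1, the Beta density is monotone decreasing on [0,1]; the mode is at 0.
Mean = 1/(1+20) = 0.048.
Mean > mode: the posterior has a right tail.

MAP = 0.000, posterior mean = 0.048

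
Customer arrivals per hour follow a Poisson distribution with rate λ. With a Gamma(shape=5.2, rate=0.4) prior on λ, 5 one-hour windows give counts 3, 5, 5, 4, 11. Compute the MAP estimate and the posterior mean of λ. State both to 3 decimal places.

MAP = 5.963; posterior mean = 6.148

Σ counts = 28. Posterior: Gamma(shape = 5.2+28 = 33.2, rate = 0.4+5 = 5.4).
Mode = (α−1)/β = 32.2/5.4 = 5.963.
Mean = α/β = 33.2/5.4 = 6.148.
The mean is pulled above the mode by the posterior's right skew.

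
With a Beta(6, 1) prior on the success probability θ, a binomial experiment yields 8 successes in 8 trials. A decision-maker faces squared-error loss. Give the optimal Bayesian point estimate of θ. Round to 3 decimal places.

0.933

Posterior: Beta(6+8, 1+0) = Beta(14, 1).
Since β = 1 ≤ 1 and α > 1, the Beta density is monotone increasing on [0,1]; the mode is at 1.
Mean = 14/(14+1) = 0.933.
Squared-error loss ⇒ the optimal estimator is the posterior mean.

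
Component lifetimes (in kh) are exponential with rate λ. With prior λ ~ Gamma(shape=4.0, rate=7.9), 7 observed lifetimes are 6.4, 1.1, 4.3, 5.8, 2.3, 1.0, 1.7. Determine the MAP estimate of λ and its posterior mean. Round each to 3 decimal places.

Σ times = 22.6. Posterior: Gamma(shape = 4.0+7 = 11.0, rate = 7.9+22.6 = 30.5).
Mode = (α−1)/β = 10.0/30.5 = 0.328.
Mean = α/β = 11.0/30.5 = 0.361.

MAP = 0.328; posterior mean = 0.361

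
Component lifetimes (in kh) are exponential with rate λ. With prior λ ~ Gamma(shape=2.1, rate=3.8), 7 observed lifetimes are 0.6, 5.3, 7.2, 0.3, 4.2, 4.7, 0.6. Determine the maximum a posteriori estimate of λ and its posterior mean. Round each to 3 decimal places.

MAP = 0.303; posterior mean = 0.341

Σ times = 22.9. Posterior: Gamma(shape = 2.1+7 = 9.1, rate = 3.8+22.9 = 26.7).
Mode = (α−1)/β = 8.1/26.7 = 0.303.
Mean = α/β = 9.1/26.7 = 0.341.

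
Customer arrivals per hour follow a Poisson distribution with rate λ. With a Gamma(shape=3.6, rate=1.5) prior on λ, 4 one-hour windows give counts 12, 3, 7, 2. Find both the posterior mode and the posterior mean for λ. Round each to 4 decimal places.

MAP = 4.8364, posterior mean = 5.0182

Σ counts = 24. Posterior: Gamma(shape = 3.6+24 = 27.6, rate = 1.5+4 = 5.5).
Mode = (α−1)/β = 26.6/5.5 = 4.8364.
Mean = α/β = 27.6/5.5 = 5.0182.
The posterior is right-skewed, so the mean exceeds the mode.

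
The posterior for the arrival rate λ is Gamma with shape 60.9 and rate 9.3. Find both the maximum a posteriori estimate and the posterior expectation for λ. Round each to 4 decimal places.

Mode = (α−1)/β = 59.9/9.3 = 6.4409.
Mean = α/β = 60.9/9.3 = 6.5484.
Mean > mode: the posterior has a right tail.

MAP = 6.4409, posterior mean = 6.5484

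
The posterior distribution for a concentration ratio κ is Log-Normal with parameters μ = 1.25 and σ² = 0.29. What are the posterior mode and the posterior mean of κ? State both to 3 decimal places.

posterior mode = 2.612, posterior mean = 4.035

Mode = exp(μ − σ²) = exp(0.96) = 2.612.
Mean = exp(μ + σ²/2) = exp(1.395) = 4.035.
Right-skewed posterior ⇒ mode < mean.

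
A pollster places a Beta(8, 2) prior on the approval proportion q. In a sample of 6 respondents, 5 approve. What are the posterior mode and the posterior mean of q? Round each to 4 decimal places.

posterior mode = 0.8571, posterior mean = 0.8125

Posterior: Beta(8+5, 2+1) = Beta(13, 3).
Mode = (13−1)/(13+3−2) = 12/14 = 0.8571.
Mean = 13/(13+3) = 13/16 = 0.8125.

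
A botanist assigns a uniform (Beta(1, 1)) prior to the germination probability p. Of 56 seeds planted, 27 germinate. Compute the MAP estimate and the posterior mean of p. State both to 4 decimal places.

Posterior: Beta(1+27, 1+29) = Beta(28, 30).
Mode = (28−1)/(28+30−2) = 27/56 = 0.4821.
Mean = 28/(28+30) = 28/58 = 0.4828.

MAP estimate = 0.4821, posterior mean = 0.4828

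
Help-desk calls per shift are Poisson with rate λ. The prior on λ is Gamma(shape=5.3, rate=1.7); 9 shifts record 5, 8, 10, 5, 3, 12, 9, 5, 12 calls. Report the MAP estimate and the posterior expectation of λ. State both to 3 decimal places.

MAP: 6.850. Posterior mean: 6.944.

Σ counts = 69. Posterior: Gamma(shape = 5.3+69 = 74.3, rate = 1.7+9 = 10.7).
Mode = (α−1)/β = 73.3/10.7 = 6.850.
Mean = α/β = 74.3/10.7 = 6.944.
The mean is pulled above the mode by the posterior's right skew.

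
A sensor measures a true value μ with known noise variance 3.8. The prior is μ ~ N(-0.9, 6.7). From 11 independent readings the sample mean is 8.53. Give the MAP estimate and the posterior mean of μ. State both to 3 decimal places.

MAP = 8.068; posterior mean = 8.068

Posterior for μ is Normal. Precision-weighted mean: (1/6.7·-0.9 + 11/3.8·8.53) / (1/6.7 + 11/3.8) = 8.068.
A Normal posterior is symmetric, so mode = mean.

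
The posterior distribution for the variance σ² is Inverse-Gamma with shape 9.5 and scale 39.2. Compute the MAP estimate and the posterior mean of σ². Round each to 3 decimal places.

MAP = 3.733; posterior mean = 4.612

Mode = β/(α+1) = 39.2/10.5 = 3.733.
Mean = β/(α−1) = 39.2/8.5 = 4.612.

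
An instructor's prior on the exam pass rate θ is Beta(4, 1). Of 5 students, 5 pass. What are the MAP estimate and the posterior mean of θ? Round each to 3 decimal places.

Posterior: Beta(4+5, 1+0) = Beta(9, 1).
Since β = 1 ≤ 1 and α > 1, the Beta density is monotone increasing on [0,1]; the mode is at 1.
Mean = 9/(9+1) = 0.900.
The posterior is left-skewed, so the mode exceeds the mean.

MAP estimate = 1.000, posterior mean = 0.900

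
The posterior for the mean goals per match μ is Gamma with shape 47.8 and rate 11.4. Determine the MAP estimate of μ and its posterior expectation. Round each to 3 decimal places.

MAP: 4.105. Posterior mean: 4.193.

Mode = (α−1)/β = 46.8/11.4 = 4.105.
Mean = α/β = 47.8/11.4 = 4.193.
The mean is pulled above the mode by the posterior's right skew.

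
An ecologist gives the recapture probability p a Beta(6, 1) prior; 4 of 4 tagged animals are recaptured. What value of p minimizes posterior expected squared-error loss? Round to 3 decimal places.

0.909

Posterior: Beta(6+4, 1+0) = Beta(10, 1).
Since β = 1 ≤ 1 and α > 1, the Beta density is monotone increasing on [0,1]; the mode is at 1.
Mean = 10/(10+1) = 0.909.
Squared-error loss ⇒ the optimal estimator is the posterior mean.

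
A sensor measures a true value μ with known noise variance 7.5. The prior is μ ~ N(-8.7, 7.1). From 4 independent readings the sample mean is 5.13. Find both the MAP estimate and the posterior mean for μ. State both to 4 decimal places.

Posterior for μ is Normal. Precision-weighted mean: (1/7.1·-8.7 + 4/7.5·5.13) / (1/7.1 + 4/7.5) = 2.2407.
A Normal posterior is symmetric, so mode = mean.

μ_MAP = 2.2407, E[μ|data] = 2.2407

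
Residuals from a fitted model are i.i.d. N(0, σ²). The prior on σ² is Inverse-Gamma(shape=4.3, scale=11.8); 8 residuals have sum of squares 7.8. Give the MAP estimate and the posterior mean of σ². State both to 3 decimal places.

MAP = 1.688, posterior mean = 2.151

Posterior: Inverse-Gamma(shape = 4.3+8/2 = 8.3, scale = 11.8+7.8/2 = 15.7).
Mode = β/(α+1) = 15.7/9.3 = 1.688.
Mean = β/(α−1) = 15.7/7.3 = 2.151.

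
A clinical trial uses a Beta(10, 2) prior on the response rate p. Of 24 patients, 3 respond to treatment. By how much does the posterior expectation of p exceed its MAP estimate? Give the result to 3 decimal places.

0.008

Posterior: Beta(10+3, 2+21) = Beta(13, 23).
Mode = (13−1)/(13+23−2) = 12/34 = 0.353.
Mean = 13/(13+23) = 13/36 = 0.361.
Difference = 0.361 − 0.353 = 0.008.
Mean > mode: the posterior has a right tail.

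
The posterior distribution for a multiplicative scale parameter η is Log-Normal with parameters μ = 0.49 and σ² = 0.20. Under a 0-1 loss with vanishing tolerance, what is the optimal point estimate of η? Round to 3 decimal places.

1.336

Mode = exp(μ − σ²) = exp(0.29) = 1.336.
Mean = exp(μ + σ²/2) = exp(0.590) = 1.804.
This is the posterior mode — the MAP estimate.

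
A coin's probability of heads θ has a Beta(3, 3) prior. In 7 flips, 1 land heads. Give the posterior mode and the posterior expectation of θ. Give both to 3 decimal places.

Posterior: Beta(3+1, 3+6) = Beta(4, 9).
Mode = (4−1)/(4+9−2) = 3/11 = 0.273.
Mean = 4/(4+9) = 4/13 = 0.308.
The posterior is right-skewed, so the mean exceeds the mode.

MAP: 0.273. Posterior mean: 0.308.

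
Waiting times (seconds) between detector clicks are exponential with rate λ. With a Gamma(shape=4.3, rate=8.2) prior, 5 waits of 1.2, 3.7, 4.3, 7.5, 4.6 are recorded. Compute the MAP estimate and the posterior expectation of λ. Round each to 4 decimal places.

MAP: 0.2814. Posterior mean: 0.3153.

Σ times = 21.3. Posterior: Gamma(shape = 4.3+5 = 9.3, rate = 8.2+21.3 = 29.5).
Mode = (α−1)/β = 8.3/29.5 = 0.2814.
Mean = α/β = 9.3/29.5 = 0.3153.
The posterior is right-skewed, so the mean exceeds the mode.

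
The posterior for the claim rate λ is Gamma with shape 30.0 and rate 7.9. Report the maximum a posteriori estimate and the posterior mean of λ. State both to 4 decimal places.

MAP: 3.6709. Posterior mean: 3.7975.

Mode = (α−1)/β = 29.0/7.9 = 3.6709.
Mean = α/β = 30.0/7.9 = 3.7975.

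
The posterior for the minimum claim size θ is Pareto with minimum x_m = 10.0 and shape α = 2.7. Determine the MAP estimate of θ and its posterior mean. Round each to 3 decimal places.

MAP = 10.000, posterior mean = 15.882

The Pareto density is strictly decreasing on [x_m, ∞), so the mode is x_m = 10.000.
Mean = α·x_m/(α−1) = 2.7·10.0/1.7 = 15.882.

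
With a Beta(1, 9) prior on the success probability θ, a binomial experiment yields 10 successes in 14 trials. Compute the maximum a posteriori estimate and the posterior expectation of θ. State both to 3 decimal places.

maximum a posteriori estimate = 0.455, posterior expectation = 0.458

Posterior: Beta(1+10, 9+4) = Beta(11, 13).
Mode = (11−1)/(11+13−2) = 10/22 = 0.455.
Mean = 11/(11+13) = 11/24 = 0.458.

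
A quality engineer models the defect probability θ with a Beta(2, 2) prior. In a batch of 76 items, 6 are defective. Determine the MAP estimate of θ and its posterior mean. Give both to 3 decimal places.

Posterior: Beta(2+6, 2+70) = Beta(8, 72).
Mode = (8−1)/(8+72−2) = 7/78 = 0.090.
Mean = 8/(8+72) = 8/80 = 0.100.
Mean > mode: the posterior has a right tail.

MAP: 0.090. Posterior mean: 0.100.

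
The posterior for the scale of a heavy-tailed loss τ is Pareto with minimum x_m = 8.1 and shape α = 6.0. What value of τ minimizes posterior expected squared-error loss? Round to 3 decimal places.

The Pareto density is strictly decreasing on [x_m, ∞), so the mode is x_m = 8.100.
Mean = α·x_m/(α−1) = 6.0·8.1/5.0 = 9.720.
Squared-error loss ⇒ the optimal estimator is the posterior mean.

9.720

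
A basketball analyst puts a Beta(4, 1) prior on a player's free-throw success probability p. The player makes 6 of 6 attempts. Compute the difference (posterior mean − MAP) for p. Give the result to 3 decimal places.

Posterior: Beta(4+6, 1+0) = Beta(10, 1).
Since β = 1 ≤ 1 and α > 1, the Beta density is monotone increasing on [0,1]; the mode is at 1.
Mean = 10/(10+1) = 0.909.
Difference = 0.909 − 1.000 = -0.091.

-0.091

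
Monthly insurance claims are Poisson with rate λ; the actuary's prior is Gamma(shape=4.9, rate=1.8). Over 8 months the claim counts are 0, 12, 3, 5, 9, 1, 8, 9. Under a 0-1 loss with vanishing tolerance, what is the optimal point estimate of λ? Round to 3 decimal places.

5.194

Σ counts = 47. Posterior: Gamma(shape = 4.9+47 = 51.9, rate = 1.8+8 = 9.8).
Mode = (α−1)/β = 50.9/9.8 = 5.194.
Mean = α/β = 51.9/9.8 = 5.296.
This is the posterior mode — the MAP estimate.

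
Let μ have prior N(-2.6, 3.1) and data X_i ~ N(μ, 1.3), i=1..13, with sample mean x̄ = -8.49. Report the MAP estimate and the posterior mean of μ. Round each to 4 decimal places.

MAP: -8.3059. Posterior mean: -8.3059.

Posterior for μ is Normal. Precision-weighted mean: (1/3.1·-2.6 + 13/1.3·-8.49) / (1/3.1 + 13/1.3) = -8.3059.
A Normal posterior is symmetric, so mode = mean.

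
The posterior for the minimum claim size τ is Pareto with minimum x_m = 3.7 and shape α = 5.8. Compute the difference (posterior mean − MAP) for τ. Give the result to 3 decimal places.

0.771

The Pareto density is strictly decreasing on [x_m, ∞), so the mode is x_m = 3.700.
Mean = α·x_m/(α−1) = 5.8·3.7/4.8 = 4.471.
Difference = 4.471 − 3.700 = 0.771.
Right-skewed posterior ⇒ mode < mean.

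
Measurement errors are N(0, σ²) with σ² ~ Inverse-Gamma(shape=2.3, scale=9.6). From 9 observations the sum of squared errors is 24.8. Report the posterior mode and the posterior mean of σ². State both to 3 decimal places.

Posterior: Inverse-Gamma(shape = 2.3+9/2 = 6.8, scale = 9.6+24.8/2 = 22.0).
Mode = β/(α+1) = 22.0/7.8 = 2.821.
Mean = β/(α−1) = 22.0/5.8 = 3.793.

posterior mode = 2.821, posterior mean = 3.793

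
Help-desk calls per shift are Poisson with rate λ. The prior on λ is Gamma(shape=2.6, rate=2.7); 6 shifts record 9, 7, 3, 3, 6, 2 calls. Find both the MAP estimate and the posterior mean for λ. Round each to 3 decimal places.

Σ counts = 30. Posterior: Gamma(shape = 2.6+30 = 32.6, rate = 2.7+6 = 8.7).
Mode = (α−1)/β = 31.6/8.7 = 3.632.
Mean = α/β = 32.6/8.7 = 3.747.

MAP = 3.632, posterior mean = 3.747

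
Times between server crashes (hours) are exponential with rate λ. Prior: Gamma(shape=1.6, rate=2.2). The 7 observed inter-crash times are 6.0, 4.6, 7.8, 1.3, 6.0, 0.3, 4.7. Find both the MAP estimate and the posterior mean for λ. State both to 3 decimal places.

MAP: 0.231. Posterior mean: 0.261.

Σ times = 30.7. Posterior: Gamma(shape = 1.6+7 = 8.6, rate = 2.2+30.7 = 32.9).
Mode = (α−1)/β = 7.6/32.9 = 0.231.
Mean = α/β = 8.6/32.9 = 0.261.
The posterior is right-skewed, so the mean exceeds the mode.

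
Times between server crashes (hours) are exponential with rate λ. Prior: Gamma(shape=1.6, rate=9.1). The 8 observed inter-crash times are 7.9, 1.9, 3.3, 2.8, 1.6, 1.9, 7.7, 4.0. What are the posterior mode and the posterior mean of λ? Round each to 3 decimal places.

posterior mode = 0.214, posterior mean = 0.239

Σ times = 31.1. Posterior: Gamma(shape = 1.6+8 = 9.6, rate = 9.1+31.1 = 40.2).
Mode = (α−1)/β = 8.6/40.2 = 0.214.
Mean = α/β = 9.6/40.2 = 0.239.
The posterior is right-skewed, so the mean exceeds the mode.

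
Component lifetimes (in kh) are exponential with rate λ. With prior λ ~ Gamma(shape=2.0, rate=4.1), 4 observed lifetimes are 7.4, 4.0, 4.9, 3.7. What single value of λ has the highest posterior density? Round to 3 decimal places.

Σ times = 20.0. Posterior: Gamma(shape = 2.0+4 = 6.0, rate = 4.1+20.0 = 24.1).
Mode = (α−1)/β = 5.0/24.1 = 0.207.
Mean = α/β = 6.0/24.1 = 0.249.
This is the posterior mode — the MAP estimate.

0.207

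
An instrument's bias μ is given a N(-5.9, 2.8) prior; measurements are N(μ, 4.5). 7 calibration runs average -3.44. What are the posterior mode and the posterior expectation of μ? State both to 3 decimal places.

μ_MAP = -3.899, E[μ|data] = -3.899

Posterior for μ is Normal. Precision-weighted mean: (1/2.8·-5.9 + 7/4.5·-3.44) / (1/2.8 + 7/4.5) = -3.899.
A Normal posterior is symmetric, so mode = mean.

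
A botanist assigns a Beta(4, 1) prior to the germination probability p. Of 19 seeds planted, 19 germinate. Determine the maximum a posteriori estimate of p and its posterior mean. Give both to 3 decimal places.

Posterior: Beta(4+19, 1+0) = Beta(23, 1).
Since β = 1 ≤ 1 and α > 1, the Beta density is monotone increasing on [0,1]; the mode is at 1.
Mean = 23/(23+1) = 0.958.

MAP = 1.000, posterior mean = 0.958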